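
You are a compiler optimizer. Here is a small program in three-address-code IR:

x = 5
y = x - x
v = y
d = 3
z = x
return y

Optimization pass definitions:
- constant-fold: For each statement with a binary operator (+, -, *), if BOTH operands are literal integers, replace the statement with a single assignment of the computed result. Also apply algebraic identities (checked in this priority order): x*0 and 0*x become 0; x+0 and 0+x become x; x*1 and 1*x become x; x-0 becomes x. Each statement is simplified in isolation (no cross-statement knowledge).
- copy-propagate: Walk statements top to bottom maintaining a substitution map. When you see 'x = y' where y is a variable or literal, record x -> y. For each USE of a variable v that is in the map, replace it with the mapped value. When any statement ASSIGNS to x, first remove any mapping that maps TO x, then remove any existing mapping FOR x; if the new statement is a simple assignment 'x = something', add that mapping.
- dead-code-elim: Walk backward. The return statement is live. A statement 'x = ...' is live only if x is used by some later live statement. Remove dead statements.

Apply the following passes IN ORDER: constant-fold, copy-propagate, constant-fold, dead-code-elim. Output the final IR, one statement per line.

Initial IR:
  x = 5
  y = x - x
  v = y
  d = 3
  z = x
  return y
After constant-fold (6 stmts):
  x = 5
  y = x - x
  v = y
  d = 3
  z = x
  return y
After copy-propagate (6 stmts):
  x = 5
  y = 5 - 5
  v = y
  d = 3
  z = 5
  return y
After constant-fold (6 stmts):
  x = 5
  y = 0
  v = y
  d = 3
  z = 5
  return y
After dead-code-elim (2 stmts):
  y = 0
  return y

Answer: y = 0
return y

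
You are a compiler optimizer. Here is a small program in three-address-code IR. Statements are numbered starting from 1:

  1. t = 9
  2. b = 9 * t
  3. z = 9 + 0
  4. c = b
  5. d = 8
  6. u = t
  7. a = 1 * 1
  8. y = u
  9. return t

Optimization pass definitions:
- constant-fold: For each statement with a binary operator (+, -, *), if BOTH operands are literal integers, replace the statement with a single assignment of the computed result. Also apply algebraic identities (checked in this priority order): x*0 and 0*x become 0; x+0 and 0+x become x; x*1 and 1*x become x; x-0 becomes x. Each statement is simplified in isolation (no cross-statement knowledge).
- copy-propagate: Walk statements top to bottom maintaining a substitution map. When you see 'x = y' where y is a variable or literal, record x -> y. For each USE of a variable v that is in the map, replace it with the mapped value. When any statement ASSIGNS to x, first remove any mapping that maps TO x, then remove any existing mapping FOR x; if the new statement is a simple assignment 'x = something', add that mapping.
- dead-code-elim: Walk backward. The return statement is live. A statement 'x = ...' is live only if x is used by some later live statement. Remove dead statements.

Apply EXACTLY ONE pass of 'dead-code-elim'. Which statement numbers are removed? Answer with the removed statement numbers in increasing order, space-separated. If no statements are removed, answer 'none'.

Answer: 2 3 4 5 6 7 8

Derivation:
Backward liveness scan:
Stmt 1 't = 9': KEEP (t is live); live-in = []
Stmt 2 'b = 9 * t': DEAD (b not in live set ['t'])
Stmt 3 'z = 9 + 0': DEAD (z not in live set ['t'])
Stmt 4 'c = b': DEAD (c not in live set ['t'])
Stmt 5 'd = 8': DEAD (d not in live set ['t'])
Stmt 6 'u = t': DEAD (u not in live set ['t'])
Stmt 7 'a = 1 * 1': DEAD (a not in live set ['t'])
Stmt 8 'y = u': DEAD (y not in live set ['t'])
Stmt 9 'return t': KEEP (return); live-in = ['t']
Removed statement numbers: [2, 3, 4, 5, 6, 7, 8]
Surviving IR:
  t = 9
  return t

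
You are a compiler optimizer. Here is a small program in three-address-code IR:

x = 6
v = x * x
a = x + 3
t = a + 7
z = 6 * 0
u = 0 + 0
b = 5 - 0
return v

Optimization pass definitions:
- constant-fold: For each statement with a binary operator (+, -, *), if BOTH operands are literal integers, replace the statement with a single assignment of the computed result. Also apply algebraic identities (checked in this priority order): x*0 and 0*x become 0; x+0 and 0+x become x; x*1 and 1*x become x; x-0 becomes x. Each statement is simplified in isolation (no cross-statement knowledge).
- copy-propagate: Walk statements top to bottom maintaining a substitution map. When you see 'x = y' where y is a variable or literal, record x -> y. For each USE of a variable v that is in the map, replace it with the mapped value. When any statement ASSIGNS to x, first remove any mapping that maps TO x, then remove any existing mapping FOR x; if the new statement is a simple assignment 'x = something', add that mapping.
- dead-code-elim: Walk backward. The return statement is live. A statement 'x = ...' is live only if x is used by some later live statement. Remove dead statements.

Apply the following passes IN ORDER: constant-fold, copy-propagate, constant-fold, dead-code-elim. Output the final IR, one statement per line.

Initial IR:
  x = 6
  v = x * x
  a = x + 3
  t = a + 7
  z = 6 * 0
  u = 0 + 0
  b = 5 - 0
  return v
After constant-fold (8 stmts):
  x = 6
  v = x * x
  a = x + 3
  t = a + 7
  z = 0
  u = 0
  b = 5
  return v
After copy-propagate (8 stmts):
  x = 6
  v = 6 * 6
  a = 6 + 3
  t = a + 7
  z = 0
  u = 0
  b = 5
  return v
After constant-fold (8 stmts):
  x = 6
  v = 36
  a = 9
  t = a + 7
  z = 0
  u = 0
  b = 5
  return v
After dead-code-elim (2 stmts):
  v = 36
  return v

Answer: v = 36
return v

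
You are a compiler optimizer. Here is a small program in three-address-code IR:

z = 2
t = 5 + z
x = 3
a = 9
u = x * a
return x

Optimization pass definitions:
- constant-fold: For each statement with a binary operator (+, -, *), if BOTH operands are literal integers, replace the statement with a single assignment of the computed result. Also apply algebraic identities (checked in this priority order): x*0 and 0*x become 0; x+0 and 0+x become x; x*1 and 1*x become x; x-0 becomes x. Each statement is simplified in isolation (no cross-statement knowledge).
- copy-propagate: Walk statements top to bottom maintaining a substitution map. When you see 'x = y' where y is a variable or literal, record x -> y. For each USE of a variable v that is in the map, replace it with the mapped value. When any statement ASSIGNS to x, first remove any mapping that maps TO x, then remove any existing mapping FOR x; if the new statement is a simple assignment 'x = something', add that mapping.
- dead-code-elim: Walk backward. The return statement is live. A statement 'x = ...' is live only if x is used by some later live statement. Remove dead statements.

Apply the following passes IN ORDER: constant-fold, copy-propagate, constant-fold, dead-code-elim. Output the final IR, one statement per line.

Answer: return 3

Derivation:
Initial IR:
  z = 2
  t = 5 + z
  x = 3
  a = 9
  u = x * a
  return x
After constant-fold (6 stmts):
  z = 2
  t = 5 + z
  x = 3
  a = 9
  u = x * a
  return x
After copy-propagate (6 stmts):
  z = 2
  t = 5 + 2
  x = 3
  a = 9
  u = 3 * 9
  return 3
After constant-fold (6 stmts):
  z = 2
  t = 7
  x = 3
  a = 9
  u = 27
  return 3
After dead-code-elim (1 stmts):
  return 3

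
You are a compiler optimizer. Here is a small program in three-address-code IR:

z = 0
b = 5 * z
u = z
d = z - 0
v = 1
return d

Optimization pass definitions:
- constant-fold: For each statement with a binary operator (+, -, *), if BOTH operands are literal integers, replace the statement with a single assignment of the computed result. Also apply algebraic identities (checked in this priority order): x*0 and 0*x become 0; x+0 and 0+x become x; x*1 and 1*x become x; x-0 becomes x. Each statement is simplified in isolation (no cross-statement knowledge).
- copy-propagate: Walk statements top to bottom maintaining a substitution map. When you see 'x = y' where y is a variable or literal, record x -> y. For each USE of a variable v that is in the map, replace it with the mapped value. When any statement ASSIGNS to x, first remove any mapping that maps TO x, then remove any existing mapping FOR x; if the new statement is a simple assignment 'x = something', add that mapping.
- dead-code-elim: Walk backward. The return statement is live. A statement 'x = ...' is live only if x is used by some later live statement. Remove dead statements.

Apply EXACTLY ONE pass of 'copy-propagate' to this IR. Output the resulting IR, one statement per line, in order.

Answer: z = 0
b = 5 * 0
u = 0
d = 0 - 0
v = 1
return d

Derivation:
Applying copy-propagate statement-by-statement:
  [1] z = 0  (unchanged)
  [2] b = 5 * z  -> b = 5 * 0
  [3] u = z  -> u = 0
  [4] d = z - 0  -> d = 0 - 0
  [5] v = 1  (unchanged)
  [6] return d  (unchanged)
Result (6 stmts):
  z = 0
  b = 5 * 0
  u = 0
  d = 0 - 0
  v = 1
  return d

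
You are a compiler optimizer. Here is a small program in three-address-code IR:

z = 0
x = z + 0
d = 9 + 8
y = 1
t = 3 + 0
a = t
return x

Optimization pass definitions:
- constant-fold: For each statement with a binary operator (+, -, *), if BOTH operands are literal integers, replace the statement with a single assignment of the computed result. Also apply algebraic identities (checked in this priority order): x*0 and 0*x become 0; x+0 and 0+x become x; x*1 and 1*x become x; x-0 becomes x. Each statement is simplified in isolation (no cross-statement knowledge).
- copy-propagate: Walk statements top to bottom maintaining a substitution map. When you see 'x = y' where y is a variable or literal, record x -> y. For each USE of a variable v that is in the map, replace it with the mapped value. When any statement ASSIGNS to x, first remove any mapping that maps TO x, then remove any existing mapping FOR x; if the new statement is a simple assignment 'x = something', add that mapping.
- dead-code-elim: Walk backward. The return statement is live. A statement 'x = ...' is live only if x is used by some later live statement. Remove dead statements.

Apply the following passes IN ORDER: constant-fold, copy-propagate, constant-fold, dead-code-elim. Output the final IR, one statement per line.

Answer: return 0

Derivation:
Initial IR:
  z = 0
  x = z + 0
  d = 9 + 8
  y = 1
  t = 3 + 0
  a = t
  return x
After constant-fold (7 stmts):
  z = 0
  x = z
  d = 17
  y = 1
  t = 3
  a = t
  return x
After copy-propagate (7 stmts):
  z = 0
  x = 0
  d = 17
  y = 1
  t = 3
  a = 3
  return 0
After constant-fold (7 stmts):
  z = 0
  x = 0
  d = 17
  y = 1
  t = 3
  a = 3
  return 0
After dead-code-elim (1 stmts):
  return 0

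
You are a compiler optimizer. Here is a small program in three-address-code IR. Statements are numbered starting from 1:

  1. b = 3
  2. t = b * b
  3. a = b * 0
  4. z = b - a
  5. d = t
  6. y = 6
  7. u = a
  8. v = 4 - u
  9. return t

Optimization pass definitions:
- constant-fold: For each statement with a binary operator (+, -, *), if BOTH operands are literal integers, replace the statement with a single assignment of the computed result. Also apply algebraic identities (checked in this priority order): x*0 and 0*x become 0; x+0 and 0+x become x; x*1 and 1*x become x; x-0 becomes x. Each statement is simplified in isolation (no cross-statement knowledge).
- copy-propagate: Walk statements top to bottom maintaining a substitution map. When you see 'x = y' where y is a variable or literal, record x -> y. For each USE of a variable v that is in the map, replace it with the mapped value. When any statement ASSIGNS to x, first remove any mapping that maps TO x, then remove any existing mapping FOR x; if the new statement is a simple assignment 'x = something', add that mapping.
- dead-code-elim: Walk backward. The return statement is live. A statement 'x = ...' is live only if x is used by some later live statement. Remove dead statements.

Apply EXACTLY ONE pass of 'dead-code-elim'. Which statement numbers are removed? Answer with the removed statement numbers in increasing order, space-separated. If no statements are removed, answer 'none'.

Answer: 3 4 5 6 7 8

Derivation:
Backward liveness scan:
Stmt 1 'b = 3': KEEP (b is live); live-in = []
Stmt 2 't = b * b': KEEP (t is live); live-in = ['b']
Stmt 3 'a = b * 0': DEAD (a not in live set ['t'])
Stmt 4 'z = b - a': DEAD (z not in live set ['t'])
Stmt 5 'd = t': DEAD (d not in live set ['t'])
Stmt 6 'y = 6': DEAD (y not in live set ['t'])
Stmt 7 'u = a': DEAD (u not in live set ['t'])
Stmt 8 'v = 4 - u': DEAD (v not in live set ['t'])
Stmt 9 'return t': KEEP (return); live-in = ['t']
Removed statement numbers: [3, 4, 5, 6, 7, 8]
Surviving IR:
  b = 3
  t = b * b
  return t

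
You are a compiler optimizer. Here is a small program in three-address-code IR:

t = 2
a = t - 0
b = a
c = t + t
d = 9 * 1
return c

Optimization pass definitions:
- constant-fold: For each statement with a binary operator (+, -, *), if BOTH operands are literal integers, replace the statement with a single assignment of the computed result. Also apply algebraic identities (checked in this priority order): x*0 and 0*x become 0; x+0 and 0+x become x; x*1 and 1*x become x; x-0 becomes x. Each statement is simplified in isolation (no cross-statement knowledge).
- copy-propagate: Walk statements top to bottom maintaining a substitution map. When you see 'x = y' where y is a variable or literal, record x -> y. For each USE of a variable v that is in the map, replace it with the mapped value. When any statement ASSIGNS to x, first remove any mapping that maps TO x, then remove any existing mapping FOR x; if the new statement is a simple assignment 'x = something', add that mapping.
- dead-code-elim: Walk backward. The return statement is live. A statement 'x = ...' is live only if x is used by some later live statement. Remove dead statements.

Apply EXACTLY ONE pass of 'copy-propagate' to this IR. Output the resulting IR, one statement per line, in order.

Applying copy-propagate statement-by-statement:
  [1] t = 2  (unchanged)
  [2] a = t - 0  -> a = 2 - 0
  [3] b = a  (unchanged)
  [4] c = t + t  -> c = 2 + 2
  [5] d = 9 * 1  (unchanged)
  [6] return c  (unchanged)
Result (6 stmts):
  t = 2
  a = 2 - 0
  b = a
  c = 2 + 2
  d = 9 * 1
  return c

Answer: t = 2
a = 2 - 0
b = a
c = 2 + 2
d = 9 * 1
return c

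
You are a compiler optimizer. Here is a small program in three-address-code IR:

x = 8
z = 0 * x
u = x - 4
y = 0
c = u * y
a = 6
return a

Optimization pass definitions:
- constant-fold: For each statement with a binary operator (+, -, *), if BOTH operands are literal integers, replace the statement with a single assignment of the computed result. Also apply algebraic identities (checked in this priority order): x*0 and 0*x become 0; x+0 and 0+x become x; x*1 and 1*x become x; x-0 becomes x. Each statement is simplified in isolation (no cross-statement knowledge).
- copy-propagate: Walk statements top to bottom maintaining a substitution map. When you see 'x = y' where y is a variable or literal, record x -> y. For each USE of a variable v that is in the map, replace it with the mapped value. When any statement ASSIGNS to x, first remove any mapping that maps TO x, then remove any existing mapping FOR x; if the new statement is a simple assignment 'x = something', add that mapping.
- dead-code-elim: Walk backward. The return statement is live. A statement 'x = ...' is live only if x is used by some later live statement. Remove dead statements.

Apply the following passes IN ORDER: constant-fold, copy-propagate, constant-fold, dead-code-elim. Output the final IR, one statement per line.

Initial IR:
  x = 8
  z = 0 * x
  u = x - 4
  y = 0
  c = u * y
  a = 6
  return a
After constant-fold (7 stmts):
  x = 8
  z = 0
  u = x - 4
  y = 0
  c = u * y
  a = 6
  return a
After copy-propagate (7 stmts):
  x = 8
  z = 0
  u = 8 - 4
  y = 0
  c = u * 0
  a = 6
  return 6
After constant-fold (7 stmts):
  x = 8
  z = 0
  u = 4
  y = 0
  c = 0
  a = 6
  return 6
After dead-code-elim (1 stmts):
  return 6

Answer: return 6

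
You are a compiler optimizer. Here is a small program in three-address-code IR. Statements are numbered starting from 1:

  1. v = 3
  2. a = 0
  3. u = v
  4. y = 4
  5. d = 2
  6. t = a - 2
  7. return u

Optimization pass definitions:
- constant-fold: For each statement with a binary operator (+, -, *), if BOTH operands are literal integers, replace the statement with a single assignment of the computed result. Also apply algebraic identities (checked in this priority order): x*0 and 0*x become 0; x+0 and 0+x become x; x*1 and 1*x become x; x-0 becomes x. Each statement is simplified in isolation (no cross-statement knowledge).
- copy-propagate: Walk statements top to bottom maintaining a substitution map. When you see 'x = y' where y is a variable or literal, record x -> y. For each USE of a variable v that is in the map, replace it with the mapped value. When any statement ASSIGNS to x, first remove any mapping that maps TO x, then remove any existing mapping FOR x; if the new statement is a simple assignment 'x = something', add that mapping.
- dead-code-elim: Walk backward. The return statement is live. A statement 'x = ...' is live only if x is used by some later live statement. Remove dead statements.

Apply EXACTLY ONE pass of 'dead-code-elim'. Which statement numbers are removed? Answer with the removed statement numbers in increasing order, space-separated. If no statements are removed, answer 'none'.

Backward liveness scan:
Stmt 1 'v = 3': KEEP (v is live); live-in = []
Stmt 2 'a = 0': DEAD (a not in live set ['v'])
Stmt 3 'u = v': KEEP (u is live); live-in = ['v']
Stmt 4 'y = 4': DEAD (y not in live set ['u'])
Stmt 5 'd = 2': DEAD (d not in live set ['u'])
Stmt 6 't = a - 2': DEAD (t not in live set ['u'])
Stmt 7 'return u': KEEP (return); live-in = ['u']
Removed statement numbers: [2, 4, 5, 6]
Surviving IR:
  v = 3
  u = v
  return u

Answer: 2 4 5 6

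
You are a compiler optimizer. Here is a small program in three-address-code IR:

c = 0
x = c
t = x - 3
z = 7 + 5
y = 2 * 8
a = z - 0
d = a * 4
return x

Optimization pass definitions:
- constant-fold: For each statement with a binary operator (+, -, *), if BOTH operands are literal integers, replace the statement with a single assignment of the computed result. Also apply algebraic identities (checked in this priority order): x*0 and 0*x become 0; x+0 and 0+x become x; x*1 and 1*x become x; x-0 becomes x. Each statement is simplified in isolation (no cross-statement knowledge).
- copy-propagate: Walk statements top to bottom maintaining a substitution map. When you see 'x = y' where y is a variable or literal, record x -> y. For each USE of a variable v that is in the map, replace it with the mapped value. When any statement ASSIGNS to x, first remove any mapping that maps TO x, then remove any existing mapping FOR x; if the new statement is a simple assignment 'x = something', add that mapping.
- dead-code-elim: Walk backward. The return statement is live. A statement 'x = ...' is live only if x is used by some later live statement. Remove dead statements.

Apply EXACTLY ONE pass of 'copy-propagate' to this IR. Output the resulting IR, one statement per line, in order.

Applying copy-propagate statement-by-statement:
  [1] c = 0  (unchanged)
  [2] x = c  -> x = 0
  [3] t = x - 3  -> t = 0 - 3
  [4] z = 7 + 5  (unchanged)
  [5] y = 2 * 8  (unchanged)
  [6] a = z - 0  (unchanged)
  [7] d = a * 4  (unchanged)
  [8] return x  -> return 0
Result (8 stmts):
  c = 0
  x = 0
  t = 0 - 3
  z = 7 + 5
  y = 2 * 8
  a = z - 0
  d = a * 4
  return 0

Answer: c = 0
x = 0
t = 0 - 3
z = 7 + 5
y = 2 * 8
a = z - 0
d = a * 4
return 0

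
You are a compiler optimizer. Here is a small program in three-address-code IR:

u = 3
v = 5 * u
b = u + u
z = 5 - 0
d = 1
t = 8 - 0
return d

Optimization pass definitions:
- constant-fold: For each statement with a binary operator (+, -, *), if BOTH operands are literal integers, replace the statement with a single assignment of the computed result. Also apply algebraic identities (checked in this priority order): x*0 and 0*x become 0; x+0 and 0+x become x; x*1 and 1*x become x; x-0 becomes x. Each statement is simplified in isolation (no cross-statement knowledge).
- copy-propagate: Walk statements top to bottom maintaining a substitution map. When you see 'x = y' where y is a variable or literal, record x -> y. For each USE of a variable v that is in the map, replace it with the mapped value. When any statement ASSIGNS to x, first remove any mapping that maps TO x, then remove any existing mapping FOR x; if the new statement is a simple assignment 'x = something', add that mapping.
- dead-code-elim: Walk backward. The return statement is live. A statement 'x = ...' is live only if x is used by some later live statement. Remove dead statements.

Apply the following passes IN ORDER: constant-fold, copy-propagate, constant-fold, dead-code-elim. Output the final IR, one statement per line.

Answer: return 1

Derivation:
Initial IR:
  u = 3
  v = 5 * u
  b = u + u
  z = 5 - 0
  d = 1
  t = 8 - 0
  return d
After constant-fold (7 stmts):
  u = 3
  v = 5 * u
  b = u + u
  z = 5
  d = 1
  t = 8
  return d
After copy-propagate (7 stmts):
  u = 3
  v = 5 * 3
  b = 3 + 3
  z = 5
  d = 1
  t = 8
  return 1
After constant-fold (7 stmts):
  u = 3
  v = 15
  b = 6
  z = 5
  d = 1
  t = 8
  return 1
After dead-code-elim (1 stmts):
  return 1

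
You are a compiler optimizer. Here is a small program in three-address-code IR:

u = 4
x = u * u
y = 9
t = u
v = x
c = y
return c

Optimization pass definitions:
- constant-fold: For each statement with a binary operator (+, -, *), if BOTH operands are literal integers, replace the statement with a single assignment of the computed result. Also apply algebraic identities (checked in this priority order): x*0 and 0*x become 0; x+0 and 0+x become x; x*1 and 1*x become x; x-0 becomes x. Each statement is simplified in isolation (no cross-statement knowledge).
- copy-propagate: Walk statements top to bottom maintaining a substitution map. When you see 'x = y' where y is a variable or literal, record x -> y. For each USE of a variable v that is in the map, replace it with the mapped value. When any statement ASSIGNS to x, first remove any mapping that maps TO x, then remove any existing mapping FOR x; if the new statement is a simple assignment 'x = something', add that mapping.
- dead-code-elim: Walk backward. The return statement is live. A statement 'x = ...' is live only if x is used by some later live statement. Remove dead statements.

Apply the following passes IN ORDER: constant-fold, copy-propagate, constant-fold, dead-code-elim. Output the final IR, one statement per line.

Answer: return 9

Derivation:
Initial IR:
  u = 4
  x = u * u
  y = 9
  t = u
  v = x
  c = y
  return c
After constant-fold (7 stmts):
  u = 4
  x = u * u
  y = 9
  t = u
  v = x
  c = y
  return c
After copy-propagate (7 stmts):
  u = 4
  x = 4 * 4
  y = 9
  t = 4
  v = x
  c = 9
  return 9
After constant-fold (7 stmts):
  u = 4
  x = 16
  y = 9
  t = 4
  v = x
  c = 9
  return 9
After dead-code-elim (1 stmts):
  return 9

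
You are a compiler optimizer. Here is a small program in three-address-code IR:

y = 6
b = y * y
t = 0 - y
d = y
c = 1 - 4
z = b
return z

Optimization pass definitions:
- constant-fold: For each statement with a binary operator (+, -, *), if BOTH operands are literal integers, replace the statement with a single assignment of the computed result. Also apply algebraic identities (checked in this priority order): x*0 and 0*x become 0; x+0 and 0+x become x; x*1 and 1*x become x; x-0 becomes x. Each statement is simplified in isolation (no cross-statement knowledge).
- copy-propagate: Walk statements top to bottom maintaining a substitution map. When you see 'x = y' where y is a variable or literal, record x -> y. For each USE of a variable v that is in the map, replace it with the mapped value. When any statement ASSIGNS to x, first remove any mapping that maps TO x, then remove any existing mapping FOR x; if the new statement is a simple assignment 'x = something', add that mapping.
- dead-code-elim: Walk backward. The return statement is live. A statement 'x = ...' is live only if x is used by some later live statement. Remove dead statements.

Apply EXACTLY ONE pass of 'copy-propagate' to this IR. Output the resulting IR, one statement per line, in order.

Applying copy-propagate statement-by-statement:
  [1] y = 6  (unchanged)
  [2] b = y * y  -> b = 6 * 6
  [3] t = 0 - y  -> t = 0 - 6
  [4] d = y  -> d = 6
  [5] c = 1 - 4  (unchanged)
  [6] z = b  (unchanged)
  [7] return z  -> return b
Result (7 stmts):
  y = 6
  b = 6 * 6
  t = 0 - 6
  d = 6
  c = 1 - 4
  z = b
  return b

Answer: y = 6
b = 6 * 6
t = 0 - 6
d = 6
c = 1 - 4
z = b
return b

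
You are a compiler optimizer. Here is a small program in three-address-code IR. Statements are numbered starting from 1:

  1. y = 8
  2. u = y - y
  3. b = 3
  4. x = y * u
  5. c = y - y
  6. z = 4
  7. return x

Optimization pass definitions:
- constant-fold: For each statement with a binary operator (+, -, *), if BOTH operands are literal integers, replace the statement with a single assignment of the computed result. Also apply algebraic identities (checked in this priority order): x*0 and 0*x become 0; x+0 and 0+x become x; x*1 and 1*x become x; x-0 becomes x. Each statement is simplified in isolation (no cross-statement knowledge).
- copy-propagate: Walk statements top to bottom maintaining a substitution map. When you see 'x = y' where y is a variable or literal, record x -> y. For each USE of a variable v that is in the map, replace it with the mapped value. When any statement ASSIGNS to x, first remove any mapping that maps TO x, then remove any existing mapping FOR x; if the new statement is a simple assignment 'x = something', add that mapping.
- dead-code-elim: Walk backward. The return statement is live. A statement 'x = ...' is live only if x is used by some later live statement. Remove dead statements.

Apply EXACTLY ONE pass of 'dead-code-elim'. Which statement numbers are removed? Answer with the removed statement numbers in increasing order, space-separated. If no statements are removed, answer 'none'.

Backward liveness scan:
Stmt 1 'y = 8': KEEP (y is live); live-in = []
Stmt 2 'u = y - y': KEEP (u is live); live-in = ['y']
Stmt 3 'b = 3': DEAD (b not in live set ['u', 'y'])
Stmt 4 'x = y * u': KEEP (x is live); live-in = ['u', 'y']
Stmt 5 'c = y - y': DEAD (c not in live set ['x'])
Stmt 6 'z = 4': DEAD (z not in live set ['x'])
Stmt 7 'return x': KEEP (return); live-in = ['x']
Removed statement numbers: [3, 5, 6]
Surviving IR:
  y = 8
  u = y - y
  x = y * u
  return x

Answer: 3 5 6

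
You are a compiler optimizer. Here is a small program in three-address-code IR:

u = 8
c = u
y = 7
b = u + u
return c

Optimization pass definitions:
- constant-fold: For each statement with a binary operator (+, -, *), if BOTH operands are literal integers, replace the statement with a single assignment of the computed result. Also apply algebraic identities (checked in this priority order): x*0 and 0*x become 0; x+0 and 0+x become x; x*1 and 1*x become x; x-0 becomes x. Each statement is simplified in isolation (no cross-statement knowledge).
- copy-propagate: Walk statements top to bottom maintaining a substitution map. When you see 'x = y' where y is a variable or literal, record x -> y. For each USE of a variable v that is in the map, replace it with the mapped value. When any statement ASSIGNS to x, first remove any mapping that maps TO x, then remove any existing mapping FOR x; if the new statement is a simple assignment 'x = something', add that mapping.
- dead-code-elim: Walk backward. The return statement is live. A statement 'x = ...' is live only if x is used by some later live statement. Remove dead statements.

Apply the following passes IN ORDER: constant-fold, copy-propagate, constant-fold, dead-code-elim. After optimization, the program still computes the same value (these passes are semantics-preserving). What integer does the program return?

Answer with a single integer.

Initial IR:
  u = 8
  c = u
  y = 7
  b = u + u
  return c
After constant-fold (5 stmts):
  u = 8
  c = u
  y = 7
  b = u + u
  return c
After copy-propagate (5 stmts):
  u = 8
  c = 8
  y = 7
  b = 8 + 8
  return 8
After constant-fold (5 stmts):
  u = 8
  c = 8
  y = 7
  b = 16
  return 8
After dead-code-elim (1 stmts):
  return 8
Evaluate:
  u = 8  =>  u = 8
  c = u  =>  c = 8
  y = 7  =>  y = 7
  b = u + u  =>  b = 16
  return c = 8

Answer: 8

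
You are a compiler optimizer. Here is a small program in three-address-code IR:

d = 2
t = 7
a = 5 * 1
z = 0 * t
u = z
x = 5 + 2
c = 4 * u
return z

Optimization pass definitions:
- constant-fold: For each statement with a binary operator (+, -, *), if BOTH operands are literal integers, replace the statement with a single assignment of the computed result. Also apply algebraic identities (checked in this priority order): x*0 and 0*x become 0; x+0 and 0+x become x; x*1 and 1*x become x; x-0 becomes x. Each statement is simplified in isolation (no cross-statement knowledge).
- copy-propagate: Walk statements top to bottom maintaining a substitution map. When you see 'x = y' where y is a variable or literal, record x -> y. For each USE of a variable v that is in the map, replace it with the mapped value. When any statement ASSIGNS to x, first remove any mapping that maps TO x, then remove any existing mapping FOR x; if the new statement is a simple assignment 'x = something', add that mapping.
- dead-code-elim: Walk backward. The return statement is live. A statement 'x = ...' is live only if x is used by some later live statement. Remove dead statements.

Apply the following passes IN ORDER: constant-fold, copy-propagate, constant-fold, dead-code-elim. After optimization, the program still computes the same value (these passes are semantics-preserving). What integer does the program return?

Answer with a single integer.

Initial IR:
  d = 2
  t = 7
  a = 5 * 1
  z = 0 * t
  u = z
  x = 5 + 2
  c = 4 * u
  return z
After constant-fold (8 stmts):
  d = 2
  t = 7
  a = 5
  z = 0
  u = z
  x = 7
  c = 4 * u
  return z
After copy-propagate (8 stmts):
  d = 2
  t = 7
  a = 5
  z = 0
  u = 0
  x = 7
  c = 4 * 0
  return 0
After constant-fold (8 stmts):
  d = 2
  t = 7
  a = 5
  z = 0
  u = 0
  x = 7
  c = 0
  return 0
After dead-code-elim (1 stmts):
  return 0
Evaluate:
  d = 2  =>  d = 2
  t = 7  =>  t = 7
  a = 5 * 1  =>  a = 5
  z = 0 * t  =>  z = 0
  u = z  =>  u = 0
  x = 5 + 2  =>  x = 7
  c = 4 * u  =>  c = 0
  return z = 0

Answer: 0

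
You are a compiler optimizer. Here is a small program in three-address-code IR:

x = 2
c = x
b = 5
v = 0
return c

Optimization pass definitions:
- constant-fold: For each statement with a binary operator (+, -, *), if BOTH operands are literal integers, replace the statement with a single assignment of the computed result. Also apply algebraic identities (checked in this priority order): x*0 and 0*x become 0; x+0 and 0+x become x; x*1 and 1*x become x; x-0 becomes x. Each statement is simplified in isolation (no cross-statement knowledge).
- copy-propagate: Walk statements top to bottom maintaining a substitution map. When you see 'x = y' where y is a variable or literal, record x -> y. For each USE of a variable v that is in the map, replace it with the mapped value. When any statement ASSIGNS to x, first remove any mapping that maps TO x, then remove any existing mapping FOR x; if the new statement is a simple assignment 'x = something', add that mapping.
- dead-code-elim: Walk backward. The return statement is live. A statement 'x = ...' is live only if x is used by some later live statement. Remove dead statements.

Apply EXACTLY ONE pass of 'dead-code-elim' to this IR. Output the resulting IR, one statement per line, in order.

Answer: x = 2
c = x
return c

Derivation:
Applying dead-code-elim statement-by-statement:
  [5] return c  -> KEEP (return); live=['c']
  [4] v = 0  -> DEAD (v not live)
  [3] b = 5  -> DEAD (b not live)
  [2] c = x  -> KEEP; live=['x']
  [1] x = 2  -> KEEP; live=[]
Result (3 stmts):
  x = 2
  c = x
  return c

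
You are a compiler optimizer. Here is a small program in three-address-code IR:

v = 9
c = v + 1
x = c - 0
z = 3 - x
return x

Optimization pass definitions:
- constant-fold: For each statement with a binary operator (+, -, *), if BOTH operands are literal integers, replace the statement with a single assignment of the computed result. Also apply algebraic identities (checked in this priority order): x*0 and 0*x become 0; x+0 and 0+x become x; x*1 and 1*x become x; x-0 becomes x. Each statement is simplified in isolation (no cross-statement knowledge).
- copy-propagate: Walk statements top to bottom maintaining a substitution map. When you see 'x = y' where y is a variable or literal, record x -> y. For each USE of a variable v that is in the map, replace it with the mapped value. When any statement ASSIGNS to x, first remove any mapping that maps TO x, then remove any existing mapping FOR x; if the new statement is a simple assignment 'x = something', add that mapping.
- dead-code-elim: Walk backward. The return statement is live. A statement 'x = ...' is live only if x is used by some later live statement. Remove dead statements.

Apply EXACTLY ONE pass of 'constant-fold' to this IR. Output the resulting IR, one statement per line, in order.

Applying constant-fold statement-by-statement:
  [1] v = 9  (unchanged)
  [2] c = v + 1  (unchanged)
  [3] x = c - 0  -> x = c
  [4] z = 3 - x  (unchanged)
  [5] return x  (unchanged)
Result (5 stmts):
  v = 9
  c = v + 1
  x = c
  z = 3 - x
  return x

Answer: v = 9
c = v + 1
x = c
z = 3 - x
return x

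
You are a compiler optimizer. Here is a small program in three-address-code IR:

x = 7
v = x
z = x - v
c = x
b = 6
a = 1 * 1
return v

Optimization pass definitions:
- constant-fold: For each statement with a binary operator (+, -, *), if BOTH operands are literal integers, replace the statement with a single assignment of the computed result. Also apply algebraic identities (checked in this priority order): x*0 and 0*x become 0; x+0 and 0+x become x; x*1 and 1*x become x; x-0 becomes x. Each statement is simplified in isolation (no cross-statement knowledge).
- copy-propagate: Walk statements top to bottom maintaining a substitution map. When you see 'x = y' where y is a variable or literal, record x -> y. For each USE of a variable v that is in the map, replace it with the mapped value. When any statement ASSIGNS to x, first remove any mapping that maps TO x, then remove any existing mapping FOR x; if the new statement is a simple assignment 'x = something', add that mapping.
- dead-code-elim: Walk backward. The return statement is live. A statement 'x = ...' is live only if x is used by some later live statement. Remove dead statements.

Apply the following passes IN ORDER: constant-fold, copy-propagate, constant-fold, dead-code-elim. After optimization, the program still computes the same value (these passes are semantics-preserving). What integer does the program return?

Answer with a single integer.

Initial IR:
  x = 7
  v = x
  z = x - v
  c = x
  b = 6
  a = 1 * 1
  return v
After constant-fold (7 stmts):
  x = 7
  v = x
  z = x - v
  c = x
  b = 6
  a = 1
  return v
After copy-propagate (7 stmts):
  x = 7
  v = 7
  z = 7 - 7
  c = 7
  b = 6
  a = 1
  return 7
After constant-fold (7 stmts):
  x = 7
  v = 7
  z = 0
  c = 7
  b = 6
  a = 1
  return 7
After dead-code-elim (1 stmts):
  return 7
Evaluate:
  x = 7  =>  x = 7
  v = x  =>  v = 7
  z = x - v  =>  z = 0
  c = x  =>  c = 7
  b = 6  =>  b = 6
  a = 1 * 1  =>  a = 1
  return v = 7

Answer: 7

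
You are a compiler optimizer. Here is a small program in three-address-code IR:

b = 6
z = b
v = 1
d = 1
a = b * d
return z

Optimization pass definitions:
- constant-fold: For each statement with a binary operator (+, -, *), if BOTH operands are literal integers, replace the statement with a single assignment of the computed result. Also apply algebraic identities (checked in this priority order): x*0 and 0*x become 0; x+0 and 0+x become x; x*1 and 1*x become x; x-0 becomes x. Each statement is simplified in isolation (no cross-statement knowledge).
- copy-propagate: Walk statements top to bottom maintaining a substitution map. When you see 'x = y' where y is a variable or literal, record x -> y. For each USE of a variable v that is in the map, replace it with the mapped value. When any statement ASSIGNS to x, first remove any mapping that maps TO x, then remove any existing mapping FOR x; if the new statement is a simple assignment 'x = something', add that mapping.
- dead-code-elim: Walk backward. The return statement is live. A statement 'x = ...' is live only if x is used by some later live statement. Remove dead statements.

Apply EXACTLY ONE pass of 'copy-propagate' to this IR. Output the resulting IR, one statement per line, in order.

Applying copy-propagate statement-by-statement:
  [1] b = 6  (unchanged)
  [2] z = b  -> z = 6
  [3] v = 1  (unchanged)
  [4] d = 1  (unchanged)
  [5] a = b * d  -> a = 6 * 1
  [6] return z  -> return 6
Result (6 stmts):
  b = 6
  z = 6
  v = 1
  d = 1
  a = 6 * 1
  return 6

Answer: b = 6
z = 6
v = 1
d = 1
a = 6 * 1
return 6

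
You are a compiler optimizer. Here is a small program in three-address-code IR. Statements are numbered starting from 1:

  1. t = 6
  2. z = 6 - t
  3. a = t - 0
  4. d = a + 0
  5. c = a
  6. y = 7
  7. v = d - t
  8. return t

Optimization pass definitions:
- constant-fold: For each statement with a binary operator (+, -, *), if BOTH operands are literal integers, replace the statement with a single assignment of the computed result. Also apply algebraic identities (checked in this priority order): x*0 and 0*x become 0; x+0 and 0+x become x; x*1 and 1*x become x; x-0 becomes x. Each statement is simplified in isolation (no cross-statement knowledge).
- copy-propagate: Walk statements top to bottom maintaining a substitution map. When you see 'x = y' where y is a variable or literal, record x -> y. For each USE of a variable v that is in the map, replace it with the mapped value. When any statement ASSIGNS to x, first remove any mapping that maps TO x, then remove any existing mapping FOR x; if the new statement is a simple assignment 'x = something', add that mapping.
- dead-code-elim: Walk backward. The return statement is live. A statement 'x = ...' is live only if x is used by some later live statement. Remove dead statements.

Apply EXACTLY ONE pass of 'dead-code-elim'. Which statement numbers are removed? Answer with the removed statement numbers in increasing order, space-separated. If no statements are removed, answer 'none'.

Answer: 2 3 4 5 6 7

Derivation:
Backward liveness scan:
Stmt 1 't = 6': KEEP (t is live); live-in = []
Stmt 2 'z = 6 - t': DEAD (z not in live set ['t'])
Stmt 3 'a = t - 0': DEAD (a not in live set ['t'])
Stmt 4 'd = a + 0': DEAD (d not in live set ['t'])
Stmt 5 'c = a': DEAD (c not in live set ['t'])
Stmt 6 'y = 7': DEAD (y not in live set ['t'])
Stmt 7 'v = d - t': DEAD (v not in live set ['t'])
Stmt 8 'return t': KEEP (return); live-in = ['t']
Removed statement numbers: [2, 3, 4, 5, 6, 7]
Surviving IR:
  t = 6
  return t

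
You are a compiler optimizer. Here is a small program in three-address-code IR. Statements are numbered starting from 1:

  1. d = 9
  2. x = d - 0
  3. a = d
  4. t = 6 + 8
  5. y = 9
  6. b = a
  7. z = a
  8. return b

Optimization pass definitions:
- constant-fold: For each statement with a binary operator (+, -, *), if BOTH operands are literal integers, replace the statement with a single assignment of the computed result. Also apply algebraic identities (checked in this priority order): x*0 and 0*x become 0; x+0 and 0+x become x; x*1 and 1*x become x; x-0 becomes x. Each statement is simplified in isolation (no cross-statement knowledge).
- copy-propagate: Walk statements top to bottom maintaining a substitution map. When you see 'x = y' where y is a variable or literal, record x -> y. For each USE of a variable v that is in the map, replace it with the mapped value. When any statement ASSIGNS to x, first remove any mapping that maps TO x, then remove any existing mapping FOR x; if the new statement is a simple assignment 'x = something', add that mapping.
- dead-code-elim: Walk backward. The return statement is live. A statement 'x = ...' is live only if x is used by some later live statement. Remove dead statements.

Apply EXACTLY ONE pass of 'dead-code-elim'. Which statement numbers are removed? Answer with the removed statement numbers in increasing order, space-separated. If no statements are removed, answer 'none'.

Answer: 2 4 5 7

Derivation:
Backward liveness scan:
Stmt 1 'd = 9': KEEP (d is live); live-in = []
Stmt 2 'x = d - 0': DEAD (x not in live set ['d'])
Stmt 3 'a = d': KEEP (a is live); live-in = ['d']
Stmt 4 't = 6 + 8': DEAD (t not in live set ['a'])
Stmt 5 'y = 9': DEAD (y not in live set ['a'])
Stmt 6 'b = a': KEEP (b is live); live-in = ['a']
Stmt 7 'z = a': DEAD (z not in live set ['b'])
Stmt 8 'return b': KEEP (return); live-in = ['b']
Removed statement numbers: [2, 4, 5, 7]
Surviving IR:
  d = 9
  a = d
  b = a
  return b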